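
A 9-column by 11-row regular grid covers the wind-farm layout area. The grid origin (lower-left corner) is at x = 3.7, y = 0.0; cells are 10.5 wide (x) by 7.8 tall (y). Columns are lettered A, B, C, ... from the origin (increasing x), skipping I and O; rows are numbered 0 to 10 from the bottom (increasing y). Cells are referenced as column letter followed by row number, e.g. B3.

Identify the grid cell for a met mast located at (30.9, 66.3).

Column index: ⌊(30.9 − 3.7) / 10.5⌋ = ⌊2.590⌋ = 2 → column C
Row offset from origin: ⌊(66.3 − 0.0) / 7.8⌋ = ⌊8.500⌋ = 8 → row 8

C8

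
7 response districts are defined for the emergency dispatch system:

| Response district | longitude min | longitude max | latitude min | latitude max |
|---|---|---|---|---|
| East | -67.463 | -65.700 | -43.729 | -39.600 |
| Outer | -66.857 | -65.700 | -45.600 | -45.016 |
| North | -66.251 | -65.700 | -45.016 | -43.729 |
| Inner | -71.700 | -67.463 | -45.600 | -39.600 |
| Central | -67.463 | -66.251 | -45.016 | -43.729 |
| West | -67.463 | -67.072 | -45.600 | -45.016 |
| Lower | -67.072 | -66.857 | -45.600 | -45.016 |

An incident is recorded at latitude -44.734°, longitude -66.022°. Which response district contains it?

The point has longitude = -66.022 and latitude = -44.734.
Only North satisfies -66.251 ≤ longitude ≤ -65.700 and -45.016 ≤ latitude ≤ -43.729.

North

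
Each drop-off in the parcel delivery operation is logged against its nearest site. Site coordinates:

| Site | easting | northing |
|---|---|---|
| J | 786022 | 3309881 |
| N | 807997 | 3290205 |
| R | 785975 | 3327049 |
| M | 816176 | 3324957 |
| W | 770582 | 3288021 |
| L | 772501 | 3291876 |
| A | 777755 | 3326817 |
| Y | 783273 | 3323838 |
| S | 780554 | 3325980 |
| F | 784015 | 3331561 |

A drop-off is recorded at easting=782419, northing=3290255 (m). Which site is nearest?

Squared distances to each site:
J: 398161485.000; N: 654236584.000; R: 1366443572.000; M: 2343763853.000; W: 145105325.000; L: 100994365.000; A: 1358532740.000; Y: 1128547205.000; S: 1279753850.000; F: 1708732852.000.
Minimum at L.

L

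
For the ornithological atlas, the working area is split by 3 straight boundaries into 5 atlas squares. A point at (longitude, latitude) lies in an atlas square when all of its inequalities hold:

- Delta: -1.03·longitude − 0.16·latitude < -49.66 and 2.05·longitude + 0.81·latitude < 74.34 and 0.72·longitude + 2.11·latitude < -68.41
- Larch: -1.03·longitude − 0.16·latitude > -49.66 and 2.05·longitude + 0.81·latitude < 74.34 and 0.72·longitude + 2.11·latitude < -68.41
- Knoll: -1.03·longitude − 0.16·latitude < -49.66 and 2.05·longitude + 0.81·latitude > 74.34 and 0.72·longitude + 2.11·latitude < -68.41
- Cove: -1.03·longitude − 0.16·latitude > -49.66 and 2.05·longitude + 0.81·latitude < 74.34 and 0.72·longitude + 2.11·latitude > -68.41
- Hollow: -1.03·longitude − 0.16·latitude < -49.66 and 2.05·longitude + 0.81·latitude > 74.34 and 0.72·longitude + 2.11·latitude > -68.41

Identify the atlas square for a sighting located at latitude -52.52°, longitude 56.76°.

Delta

-1.03·56.76 − 0.16·-52.52 = -50.060, which is < -49.66
2.05·56.76 + 0.81·-52.52 = 73.817, which is < 74.34
0.72·56.76 + 2.11·-52.52 = -69.950, which is < -68.41
This sign pattern matches Delta.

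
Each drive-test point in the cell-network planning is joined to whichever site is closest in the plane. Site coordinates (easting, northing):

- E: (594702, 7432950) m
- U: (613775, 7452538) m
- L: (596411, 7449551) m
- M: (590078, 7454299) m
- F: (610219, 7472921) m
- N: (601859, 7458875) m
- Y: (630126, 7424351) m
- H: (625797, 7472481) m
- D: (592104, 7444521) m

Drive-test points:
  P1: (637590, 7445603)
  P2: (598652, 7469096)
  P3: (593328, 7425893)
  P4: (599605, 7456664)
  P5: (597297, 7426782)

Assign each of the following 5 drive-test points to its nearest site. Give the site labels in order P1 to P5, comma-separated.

P1 → Y (d²=507358800.00)
P2 → N (d²=114753690.00)
P3 → E (d²=51689125.00)
P4 → N (d²=9969037.00)
P5 → E (d²=44778249.00)

Y, N, E, N, E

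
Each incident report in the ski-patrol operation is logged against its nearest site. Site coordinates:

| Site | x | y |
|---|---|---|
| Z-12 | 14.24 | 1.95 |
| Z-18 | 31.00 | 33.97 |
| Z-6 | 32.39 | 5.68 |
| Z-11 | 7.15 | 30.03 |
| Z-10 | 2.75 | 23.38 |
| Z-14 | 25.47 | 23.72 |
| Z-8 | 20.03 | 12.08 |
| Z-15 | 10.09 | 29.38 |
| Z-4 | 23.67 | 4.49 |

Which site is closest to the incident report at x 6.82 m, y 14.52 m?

Z-10

Squared distances to each site:
Z-12: 213.061; Z-18: 962.975; Z-6: 731.971; Z-11: 240.669; Z-10: 95.064; Z-14: 432.462; Z-8: 180.458; Z-15: 231.512; Z-4: 384.523.
Minimum at Z-10.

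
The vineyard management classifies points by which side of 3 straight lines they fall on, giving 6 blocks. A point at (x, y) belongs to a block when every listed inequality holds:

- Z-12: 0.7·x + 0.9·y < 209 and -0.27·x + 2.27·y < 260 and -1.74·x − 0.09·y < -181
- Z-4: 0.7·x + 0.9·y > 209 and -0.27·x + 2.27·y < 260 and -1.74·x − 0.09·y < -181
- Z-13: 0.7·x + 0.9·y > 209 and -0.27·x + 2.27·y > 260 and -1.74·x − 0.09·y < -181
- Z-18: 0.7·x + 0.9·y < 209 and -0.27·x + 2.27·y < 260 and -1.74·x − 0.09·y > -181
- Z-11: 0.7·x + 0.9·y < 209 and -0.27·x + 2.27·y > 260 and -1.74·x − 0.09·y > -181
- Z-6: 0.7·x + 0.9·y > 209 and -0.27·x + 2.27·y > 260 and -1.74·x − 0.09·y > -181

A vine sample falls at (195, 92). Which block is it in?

0.7·195 + 0.9·92 = 219.300, which is > 209
-0.27·195 + 2.27·92 = 156.190, which is < 260
-1.74·195 − 0.09·92 = -347.580, which is < -181
This sign pattern matches Z-4.

Z-4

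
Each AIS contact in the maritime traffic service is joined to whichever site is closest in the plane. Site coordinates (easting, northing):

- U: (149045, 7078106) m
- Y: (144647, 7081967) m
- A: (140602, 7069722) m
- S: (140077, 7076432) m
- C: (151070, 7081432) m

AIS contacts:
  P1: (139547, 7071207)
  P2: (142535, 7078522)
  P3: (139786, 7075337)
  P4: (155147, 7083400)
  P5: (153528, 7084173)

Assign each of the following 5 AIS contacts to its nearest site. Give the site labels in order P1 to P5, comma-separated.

P1 → A (d²=3318250.00)
P2 → S (d²=10409864.00)
P3 → S (d²=1283706.00)
P4 → C (d²=20494953.00)
P5 → C (d²=13554845.00)

A, S, S, C, C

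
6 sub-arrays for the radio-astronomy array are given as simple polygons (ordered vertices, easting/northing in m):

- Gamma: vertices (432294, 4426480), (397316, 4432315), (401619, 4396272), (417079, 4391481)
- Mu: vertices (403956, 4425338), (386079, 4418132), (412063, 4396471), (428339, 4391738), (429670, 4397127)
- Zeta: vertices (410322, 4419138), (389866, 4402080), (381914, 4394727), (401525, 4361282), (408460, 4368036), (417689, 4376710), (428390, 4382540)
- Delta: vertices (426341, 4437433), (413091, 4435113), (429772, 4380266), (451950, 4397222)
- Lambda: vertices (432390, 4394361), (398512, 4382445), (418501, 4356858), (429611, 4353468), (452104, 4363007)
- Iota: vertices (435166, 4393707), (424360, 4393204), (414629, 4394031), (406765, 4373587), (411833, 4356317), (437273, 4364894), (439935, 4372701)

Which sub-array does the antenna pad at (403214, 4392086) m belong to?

Zeta

Cast a ray rightward from (403214, 4392086). For each polygon, the edges (by vertex number in listed order) whose endpoints lie on opposite sides of northing = 4392086, where each meets that height, and whether that is right or left of the point:
Gamma: 3–4 at easting≈415126.7 (right), 4–1 at easting≈417342.0 (right) → 2 crossings.
Mu: 3–4 at easting≈427142.3 (right), 4–5 at easting≈428425.0 (right) → 2 crossings.
Zeta: 3–4 at easting≈383462.6 (left), 7–1 at easting≈423677.3 (right) → 1 crossing.
Delta: 2–3 at easting≈426177.1 (right), 3–4 at easting≈445232.2 (right) → 2 crossings.
Lambda: 1–2 at easting≈425922.0 (right), 5–1 at easting≈433820.4 (right) → 2 crossings.
Iota: 3–4 at easting≈413880.8 (right), 7–1 at easting≈435534.0 (right) → 2 crossings.
Only Zeta has an odd count, so the point is inside Zeta.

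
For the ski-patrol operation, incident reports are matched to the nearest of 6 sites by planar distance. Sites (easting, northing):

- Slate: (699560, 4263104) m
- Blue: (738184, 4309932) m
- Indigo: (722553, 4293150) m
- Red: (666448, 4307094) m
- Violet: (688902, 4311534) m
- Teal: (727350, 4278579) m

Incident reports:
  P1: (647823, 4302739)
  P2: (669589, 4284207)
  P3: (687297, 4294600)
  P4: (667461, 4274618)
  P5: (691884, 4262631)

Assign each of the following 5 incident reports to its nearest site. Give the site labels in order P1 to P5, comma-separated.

Red, Red, Violet, Red, Slate

P1 → Red (d²=365856650.00)
P2 → Red (d²=533680650.00)
P3 → Violet (d²=289336381.00)
P4 → Red (d²=1055716745.00)
P5 → Slate (d²=59144705.00)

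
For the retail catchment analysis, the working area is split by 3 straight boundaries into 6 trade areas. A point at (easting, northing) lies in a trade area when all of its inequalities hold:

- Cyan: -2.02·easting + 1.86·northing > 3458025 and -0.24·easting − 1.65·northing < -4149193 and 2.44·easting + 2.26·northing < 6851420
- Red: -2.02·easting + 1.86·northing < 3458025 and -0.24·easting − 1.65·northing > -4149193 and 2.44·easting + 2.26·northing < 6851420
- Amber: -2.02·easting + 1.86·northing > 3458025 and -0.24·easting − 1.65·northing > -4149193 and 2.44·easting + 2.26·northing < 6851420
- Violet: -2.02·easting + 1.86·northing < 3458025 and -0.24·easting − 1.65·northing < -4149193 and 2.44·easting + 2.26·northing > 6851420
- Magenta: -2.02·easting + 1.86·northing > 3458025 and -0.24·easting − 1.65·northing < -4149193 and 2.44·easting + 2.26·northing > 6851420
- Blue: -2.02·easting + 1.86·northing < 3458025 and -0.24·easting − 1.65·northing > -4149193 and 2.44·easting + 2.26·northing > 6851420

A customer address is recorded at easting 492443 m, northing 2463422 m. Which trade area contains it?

Cyan

-2.02·492443 + 1.86·2463422 = 3587230.060, which is > 3458025
-0.24·492443 − 1.65·2463422 = -4182832.620, which is < -4149193
2.44·492443 + 2.26·2463422 = 6768894.640, which is < 6851420
This sign pattern matches Cyan.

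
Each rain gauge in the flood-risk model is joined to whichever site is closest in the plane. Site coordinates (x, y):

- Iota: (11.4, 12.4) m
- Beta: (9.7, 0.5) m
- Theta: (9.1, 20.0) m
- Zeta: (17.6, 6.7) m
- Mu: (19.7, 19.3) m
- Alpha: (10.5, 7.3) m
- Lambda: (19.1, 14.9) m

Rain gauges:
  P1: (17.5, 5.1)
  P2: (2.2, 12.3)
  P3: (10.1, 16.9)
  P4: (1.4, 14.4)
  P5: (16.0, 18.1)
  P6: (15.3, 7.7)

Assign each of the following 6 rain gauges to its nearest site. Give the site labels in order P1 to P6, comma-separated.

P1 → Zeta (d²=2.57)
P2 → Iota (d²=84.65)
P3 → Theta (d²=10.61)
P4 → Theta (d²=90.65)
P5 → Mu (d²=15.13)
P6 → Zeta (d²=6.29)

Zeta, Iota, Theta, Theta, Mu, Zeta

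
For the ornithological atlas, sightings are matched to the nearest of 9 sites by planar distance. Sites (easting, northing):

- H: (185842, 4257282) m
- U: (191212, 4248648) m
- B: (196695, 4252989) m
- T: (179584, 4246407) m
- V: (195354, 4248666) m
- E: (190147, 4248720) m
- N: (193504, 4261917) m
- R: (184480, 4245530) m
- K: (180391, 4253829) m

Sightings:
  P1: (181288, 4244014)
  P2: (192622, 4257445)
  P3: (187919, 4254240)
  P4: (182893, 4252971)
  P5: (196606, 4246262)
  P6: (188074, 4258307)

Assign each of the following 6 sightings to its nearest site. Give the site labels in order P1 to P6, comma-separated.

T, N, H, K, V, H

P1 → T (d²=8630065.00)
P2 → N (d²=20776708.00)
P3 → H (d²=13567693.00)
P4 → K (d²=6996168.00)
P5 → V (d²=7346720.00)
P6 → H (d²=6032449.00)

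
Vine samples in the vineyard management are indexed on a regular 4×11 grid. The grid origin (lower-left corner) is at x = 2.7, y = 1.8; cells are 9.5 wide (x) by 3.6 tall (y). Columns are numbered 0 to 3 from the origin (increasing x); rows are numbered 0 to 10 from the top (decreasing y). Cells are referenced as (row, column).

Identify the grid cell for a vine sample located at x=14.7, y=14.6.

Column index: ⌊(14.7 − 2.7) / 9.5⌋ = ⌊1.263⌋ = 1
Row offset from origin: ⌊(14.6 − 1.8) / 3.6⌋ = ⌊3.556⌋ = 3 → row 7 (counted from top)

(7, 1)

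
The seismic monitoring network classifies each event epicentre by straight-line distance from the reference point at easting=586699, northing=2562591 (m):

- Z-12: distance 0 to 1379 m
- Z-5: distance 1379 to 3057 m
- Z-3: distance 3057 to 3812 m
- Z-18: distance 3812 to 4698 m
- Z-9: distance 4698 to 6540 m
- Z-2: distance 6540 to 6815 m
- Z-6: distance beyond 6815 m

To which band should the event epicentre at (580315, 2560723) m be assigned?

Z-2

Distance = √((580315−586699)² + (2560723−2562591)²) = √(40755456.000 + 3489424.000) = 6651.682 m.
6540 ≤ 6651.682 < 6815 → Z-2.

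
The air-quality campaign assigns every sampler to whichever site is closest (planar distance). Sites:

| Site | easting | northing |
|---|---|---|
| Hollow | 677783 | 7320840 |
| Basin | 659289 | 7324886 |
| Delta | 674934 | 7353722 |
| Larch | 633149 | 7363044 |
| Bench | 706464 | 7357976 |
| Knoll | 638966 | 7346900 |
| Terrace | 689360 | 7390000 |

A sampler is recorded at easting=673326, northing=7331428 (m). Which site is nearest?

Squared distances to each site:
Hollow: 131970593.000; Basin: 239835133.000; Delta: 499608100.000; Larch: 2613762785.000; Bench: 1802923348.000; Knoll: 1419992384.000; Terrace: 3687768340.000.
Minimum at Hollow.

Hollow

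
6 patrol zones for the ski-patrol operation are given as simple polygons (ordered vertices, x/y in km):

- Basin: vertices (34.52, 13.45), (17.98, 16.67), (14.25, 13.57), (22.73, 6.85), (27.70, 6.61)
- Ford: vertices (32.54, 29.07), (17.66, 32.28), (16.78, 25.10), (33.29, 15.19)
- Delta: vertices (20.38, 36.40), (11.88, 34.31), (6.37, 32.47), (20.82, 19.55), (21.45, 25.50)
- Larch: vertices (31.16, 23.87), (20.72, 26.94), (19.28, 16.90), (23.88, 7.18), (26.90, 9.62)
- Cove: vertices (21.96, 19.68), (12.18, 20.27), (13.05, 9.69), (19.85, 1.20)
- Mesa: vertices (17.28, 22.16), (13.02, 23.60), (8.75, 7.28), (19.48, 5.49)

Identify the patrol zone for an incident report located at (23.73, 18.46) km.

Larch

Cast a ray rightward from (23.73, 18.46). For each polygon, the edges (by vertex number in listed order) whose endpoints lie on opposite sides of y = 18.46, where each meets that height, and whether that is right or left of the point:
Basin: no edge straddles that height → 0 crossings.
Ford: 3–4 at x≈27.842 (right), 4–1 at x≈33.113 (right) → 2 crossings.
Delta: no edge straddles that height → 0 crossings.
Larch: 2–3 at x≈19.504 (left), 5–1 at x≈29.543 (right) → 1 crossing.
Cove: 2–3 at x≈12.329 (left), 4–1 at x≈21.821 (left) → 0 crossings.
Mesa: 2–3 at x≈11.675 (left), 4–1 at x≈17.768 (left) → 0 crossings.
Only Larch has an odd count, so the point is inside Larch.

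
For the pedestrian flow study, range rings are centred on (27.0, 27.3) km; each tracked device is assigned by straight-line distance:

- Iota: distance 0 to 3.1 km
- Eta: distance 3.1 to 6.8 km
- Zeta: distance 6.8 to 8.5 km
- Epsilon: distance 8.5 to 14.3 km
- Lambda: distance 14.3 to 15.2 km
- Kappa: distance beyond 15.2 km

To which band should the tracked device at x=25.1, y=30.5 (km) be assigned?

Distance = √((25.1−27.0)² + (30.5−27.3)²) = √(3.610 + 10.240) = 3.722 km.
3.1 ≤ 3.722 < 6.8 → Eta.

Eta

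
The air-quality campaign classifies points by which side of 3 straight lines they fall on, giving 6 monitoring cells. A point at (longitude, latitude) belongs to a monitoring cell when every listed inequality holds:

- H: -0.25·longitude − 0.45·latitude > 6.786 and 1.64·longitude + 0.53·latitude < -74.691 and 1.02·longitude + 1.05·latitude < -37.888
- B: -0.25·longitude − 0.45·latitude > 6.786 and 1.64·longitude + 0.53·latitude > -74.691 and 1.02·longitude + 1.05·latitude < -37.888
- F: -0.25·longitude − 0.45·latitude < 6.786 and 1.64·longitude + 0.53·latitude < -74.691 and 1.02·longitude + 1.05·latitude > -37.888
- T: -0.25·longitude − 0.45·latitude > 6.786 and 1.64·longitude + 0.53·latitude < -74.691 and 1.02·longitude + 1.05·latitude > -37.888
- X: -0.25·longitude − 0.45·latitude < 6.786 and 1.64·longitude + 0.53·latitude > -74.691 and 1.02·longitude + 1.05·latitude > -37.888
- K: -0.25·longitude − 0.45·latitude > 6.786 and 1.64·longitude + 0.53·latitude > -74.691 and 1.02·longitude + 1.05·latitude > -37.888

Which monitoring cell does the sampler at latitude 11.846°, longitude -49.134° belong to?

K

-0.25·-49.134 − 0.45·11.846 = 6.953, which is > 6.786
1.64·-49.134 + 0.53·11.846 = -74.301, which is > -74.691
1.02·-49.134 + 1.05·11.846 = -37.678, which is > -37.888
This sign pattern matches K.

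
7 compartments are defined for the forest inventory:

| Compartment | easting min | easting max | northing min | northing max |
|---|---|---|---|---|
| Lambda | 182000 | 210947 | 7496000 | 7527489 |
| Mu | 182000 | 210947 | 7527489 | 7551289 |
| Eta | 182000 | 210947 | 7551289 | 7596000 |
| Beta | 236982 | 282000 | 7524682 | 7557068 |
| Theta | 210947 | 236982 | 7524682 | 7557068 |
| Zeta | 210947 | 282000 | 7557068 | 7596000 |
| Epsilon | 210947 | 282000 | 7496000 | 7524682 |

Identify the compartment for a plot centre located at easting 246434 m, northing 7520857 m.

The point has easting = 246434 and northing = 7520857.
Only Epsilon satisfies 210947 ≤ easting ≤ 282000 and 7496000 ≤ northing ≤ 7524682.

Epsilon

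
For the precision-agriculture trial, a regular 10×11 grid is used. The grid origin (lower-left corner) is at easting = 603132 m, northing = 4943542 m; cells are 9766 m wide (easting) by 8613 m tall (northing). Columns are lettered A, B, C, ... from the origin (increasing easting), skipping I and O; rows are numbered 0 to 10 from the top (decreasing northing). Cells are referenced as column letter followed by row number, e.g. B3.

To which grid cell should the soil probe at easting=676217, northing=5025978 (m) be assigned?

Column index: ⌊(676217 − 603132) / 9766⌋ = ⌊7.484⌋ = 7 → column H
Row offset from origin: ⌊(5025978 − 4943542) / 8613⌋ = ⌊9.571⌋ = 9 → row 1 (counted from top)

H1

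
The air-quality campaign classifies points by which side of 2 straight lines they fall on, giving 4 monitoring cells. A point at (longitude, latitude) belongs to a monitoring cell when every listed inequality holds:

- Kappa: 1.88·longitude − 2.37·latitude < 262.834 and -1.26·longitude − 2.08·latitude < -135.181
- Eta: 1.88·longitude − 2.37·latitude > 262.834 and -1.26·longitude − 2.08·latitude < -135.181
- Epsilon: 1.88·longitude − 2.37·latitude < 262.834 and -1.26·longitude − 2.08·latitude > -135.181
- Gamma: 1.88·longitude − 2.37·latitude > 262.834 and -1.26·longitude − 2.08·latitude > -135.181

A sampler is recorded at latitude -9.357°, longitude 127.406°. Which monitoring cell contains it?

Kappa

1.88·127.406 − 2.37·-9.357 = 261.699, which is < 262.834
-1.26·127.406 − 2.08·-9.357 = -141.069, which is < -135.181
This sign pattern matches Kappa.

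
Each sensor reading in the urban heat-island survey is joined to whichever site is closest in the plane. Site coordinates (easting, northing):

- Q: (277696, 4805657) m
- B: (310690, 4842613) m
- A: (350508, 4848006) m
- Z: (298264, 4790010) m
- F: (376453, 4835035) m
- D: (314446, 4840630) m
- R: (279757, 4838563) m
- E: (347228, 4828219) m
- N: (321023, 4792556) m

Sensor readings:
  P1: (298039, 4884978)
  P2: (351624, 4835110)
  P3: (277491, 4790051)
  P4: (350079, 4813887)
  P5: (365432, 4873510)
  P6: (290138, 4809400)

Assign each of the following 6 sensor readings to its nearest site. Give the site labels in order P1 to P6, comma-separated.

B, E, Q, E, A, Q

P1 → B (d²=1954841026.00)
P2 → E (d²=66810697.00)
P3 → Q (d²=243589261.00)
P4 → E (d²=213534425.00)
P5 → A (d²=873179792.00)
P6 → Q (d²=168813413.00)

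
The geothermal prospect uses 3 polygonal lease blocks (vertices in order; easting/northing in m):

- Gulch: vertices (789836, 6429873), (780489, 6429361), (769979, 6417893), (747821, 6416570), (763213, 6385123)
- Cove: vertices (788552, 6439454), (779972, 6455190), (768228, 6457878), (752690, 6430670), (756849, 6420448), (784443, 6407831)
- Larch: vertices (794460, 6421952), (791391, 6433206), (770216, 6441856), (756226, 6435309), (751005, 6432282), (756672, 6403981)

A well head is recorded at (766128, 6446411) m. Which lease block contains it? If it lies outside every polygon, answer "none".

Cove

Cast a ray rightward from (766128, 6446411). For each polygon, the edges (by vertex number in listed order) whose endpoints lie on opposite sides of northing = 6446411, where each meets that height, and whether that is right or left of the point:
Gulch: no edge straddles that height → 0 crossings.
Cove: 1–2 at easting≈784758.7 (right), 3–4 at easting≈761679.4 (left) → 1 crossing.
Larch: no edge straddles that height → 0 crossings.
Only Cove has an odd count, so the point is inside Cove.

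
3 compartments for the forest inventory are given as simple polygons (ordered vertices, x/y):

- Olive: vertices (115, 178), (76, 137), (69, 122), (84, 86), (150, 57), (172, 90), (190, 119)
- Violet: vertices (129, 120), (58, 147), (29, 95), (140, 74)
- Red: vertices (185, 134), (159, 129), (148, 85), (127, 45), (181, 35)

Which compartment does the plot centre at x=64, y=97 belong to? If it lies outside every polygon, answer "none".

Violet

Cast a ray rightward from (64, 97). For each polygon, the edges (by vertex number in listed order) whose endpoints lie on opposite sides of y = 97, where each meets that height, and whether that is right or left of the point:
Olive: 3–4 at x≈79.4 (right), 6–7 at x≈176.3 (right) → 2 crossings.
Violet: 2–3 at x≈30.1 (left), 4–1 at x≈134.5 (right) → 1 crossing.
Red: 2–3 at x≈151.0 (right), 5–1 at x≈183.5 (right) → 2 crossings.
Only Violet has an odd count, so the point is inside Violet.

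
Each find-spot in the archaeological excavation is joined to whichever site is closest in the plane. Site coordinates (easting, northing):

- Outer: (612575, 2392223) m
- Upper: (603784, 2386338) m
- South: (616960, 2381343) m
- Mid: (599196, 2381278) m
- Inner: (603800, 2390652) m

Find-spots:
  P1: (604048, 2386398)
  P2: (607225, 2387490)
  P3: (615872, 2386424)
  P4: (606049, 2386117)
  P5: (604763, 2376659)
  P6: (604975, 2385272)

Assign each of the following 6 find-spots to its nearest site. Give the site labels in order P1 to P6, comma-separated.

Upper, Upper, South, Upper, Mid, Upper

P1 → Upper (d²=73296.00)
P2 → Upper (d²=13167585.00)
P3 → South (d²=27000305.00)
P4 → Upper (d²=5179066.00)
P5 → Mid (d²=52326650.00)
P6 → Upper (d²=2554837.00)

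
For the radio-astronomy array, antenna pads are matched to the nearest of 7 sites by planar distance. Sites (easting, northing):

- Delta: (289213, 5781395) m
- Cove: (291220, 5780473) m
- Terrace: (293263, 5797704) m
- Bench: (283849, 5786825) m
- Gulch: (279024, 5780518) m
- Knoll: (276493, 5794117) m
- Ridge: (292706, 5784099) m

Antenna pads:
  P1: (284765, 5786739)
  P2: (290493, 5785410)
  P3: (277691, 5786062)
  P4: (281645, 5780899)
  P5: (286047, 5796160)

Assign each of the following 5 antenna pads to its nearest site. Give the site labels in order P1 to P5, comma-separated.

P1 → Bench (d²=846452.00)
P2 → Ridge (d²=6616090.00)
P3 → Gulch (d²=32512825.00)
P4 → Gulch (d²=7014802.00)
P5 → Terrace (d²=54454592.00)

Bench, Ridge, Gulch, Gulch, Terrace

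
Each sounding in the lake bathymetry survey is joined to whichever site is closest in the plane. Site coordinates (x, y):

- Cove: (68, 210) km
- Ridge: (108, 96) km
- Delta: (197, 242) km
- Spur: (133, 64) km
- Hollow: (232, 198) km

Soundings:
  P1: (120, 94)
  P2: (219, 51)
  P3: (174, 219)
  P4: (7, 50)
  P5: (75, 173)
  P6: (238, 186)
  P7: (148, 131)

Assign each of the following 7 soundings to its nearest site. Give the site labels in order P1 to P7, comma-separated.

P1 → Ridge (d²=148.00)
P2 → Spur (d²=7565.00)
P3 → Delta (d²=1058.00)
P4 → Ridge (d²=12317.00)
P5 → Cove (d²=1418.00)
P6 → Hollow (d²=180.00)
P7 → Ridge (d²=2825.00)

Ridge, Spur, Delta, Ridge, Cove, Hollow, Ridge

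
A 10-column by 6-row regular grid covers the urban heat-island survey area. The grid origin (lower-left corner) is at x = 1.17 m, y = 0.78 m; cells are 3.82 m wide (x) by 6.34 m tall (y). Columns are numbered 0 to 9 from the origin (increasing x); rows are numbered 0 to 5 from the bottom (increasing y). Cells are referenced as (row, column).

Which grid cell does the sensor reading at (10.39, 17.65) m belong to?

(2, 2)

Column index: ⌊(10.39 − 1.17) / 3.82⌋ = ⌊2.414⌋ = 2
Row offset from origin: ⌊(17.65 − 0.78) / 6.34⌋ = ⌊2.661⌋ = 2 → row 2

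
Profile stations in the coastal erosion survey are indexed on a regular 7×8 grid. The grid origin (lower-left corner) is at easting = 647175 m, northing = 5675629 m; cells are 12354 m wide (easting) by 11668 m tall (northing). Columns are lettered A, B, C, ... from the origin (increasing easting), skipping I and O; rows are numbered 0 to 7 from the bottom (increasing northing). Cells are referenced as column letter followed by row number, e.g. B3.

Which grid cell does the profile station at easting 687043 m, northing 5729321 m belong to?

Column index: ⌊(687043 − 647175) / 12354⌋ = ⌊3.227⌋ = 3 → column D
Row offset from origin: ⌊(5729321 − 5675629) / 11668⌋ = ⌊4.602⌋ = 4 → row 4

D4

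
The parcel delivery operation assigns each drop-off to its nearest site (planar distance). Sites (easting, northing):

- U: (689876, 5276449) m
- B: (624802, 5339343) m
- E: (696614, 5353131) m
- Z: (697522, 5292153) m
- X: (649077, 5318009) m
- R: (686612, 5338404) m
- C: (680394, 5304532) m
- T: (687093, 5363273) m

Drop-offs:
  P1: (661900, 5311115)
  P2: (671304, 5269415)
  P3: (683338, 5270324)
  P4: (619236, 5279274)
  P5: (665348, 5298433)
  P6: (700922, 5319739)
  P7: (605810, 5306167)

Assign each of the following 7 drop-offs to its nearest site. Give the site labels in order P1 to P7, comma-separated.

X, U, U, X, C, R, B

P1 → X (d²=211956565.00)
P2 → U (d²=394396340.00)
P3 → U (d²=80261069.00)
P4 → X (d²=2390885506.00)
P5 → C (d²=263579917.00)
P6 → R (d²=553158325.00)
P7 → B (d²=1461343040.00)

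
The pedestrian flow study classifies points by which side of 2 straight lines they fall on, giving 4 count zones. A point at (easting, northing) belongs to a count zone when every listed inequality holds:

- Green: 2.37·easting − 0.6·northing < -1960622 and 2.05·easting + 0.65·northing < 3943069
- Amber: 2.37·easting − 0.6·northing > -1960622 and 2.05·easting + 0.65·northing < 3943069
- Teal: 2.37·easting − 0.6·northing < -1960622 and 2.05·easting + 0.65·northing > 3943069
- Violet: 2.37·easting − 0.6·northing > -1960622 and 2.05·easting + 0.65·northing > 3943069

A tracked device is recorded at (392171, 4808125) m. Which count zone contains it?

2.37·392171 − 0.6·4808125 = -1955429.730, which is > -1960622
2.05·392171 + 0.65·4808125 = 3929231.800, which is < 3943069
This sign pattern matches Amber.

Amber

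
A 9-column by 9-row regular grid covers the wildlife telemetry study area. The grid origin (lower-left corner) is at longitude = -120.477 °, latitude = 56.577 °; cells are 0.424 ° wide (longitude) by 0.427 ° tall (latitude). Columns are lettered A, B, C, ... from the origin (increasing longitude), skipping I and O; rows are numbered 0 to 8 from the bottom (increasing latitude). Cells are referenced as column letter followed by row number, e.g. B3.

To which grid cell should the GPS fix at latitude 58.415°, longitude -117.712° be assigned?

Column index: ⌊(-117.712 − -120.477) / 0.424⌋ = ⌊6.521⌋ = 6 → column G
Row offset from origin: ⌊(58.415 − 56.577) / 0.427⌋ = ⌊4.304⌋ = 4 → row 4

G4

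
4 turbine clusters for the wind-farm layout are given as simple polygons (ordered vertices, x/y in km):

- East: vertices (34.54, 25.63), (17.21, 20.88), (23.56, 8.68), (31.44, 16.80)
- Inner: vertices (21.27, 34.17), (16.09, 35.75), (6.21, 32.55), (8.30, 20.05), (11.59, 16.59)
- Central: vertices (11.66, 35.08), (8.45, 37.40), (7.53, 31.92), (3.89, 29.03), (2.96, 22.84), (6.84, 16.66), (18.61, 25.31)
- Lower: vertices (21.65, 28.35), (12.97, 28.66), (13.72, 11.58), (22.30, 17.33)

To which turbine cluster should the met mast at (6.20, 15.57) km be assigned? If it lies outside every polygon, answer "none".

Cast a ray rightward from (6.20, 15.57). For each polygon, the edges (by vertex number in listed order) whose endpoints lie on opposite sides of y = 15.57, where each meets that height, and whether that is right or left of the point:
East: 2–3 at x≈19.974 (right), 3–4 at x≈30.246 (right) → 2 crossings.
Inner: no edge straddles that height → 0 crossings.
Central: no edge straddles that height → 0 crossings.
Lower: 2–3 at x≈13.545 (right), 3–4 at x≈19.674 (right) → 2 crossings.
All counts are even, so the point lies outside every listed polygon.

none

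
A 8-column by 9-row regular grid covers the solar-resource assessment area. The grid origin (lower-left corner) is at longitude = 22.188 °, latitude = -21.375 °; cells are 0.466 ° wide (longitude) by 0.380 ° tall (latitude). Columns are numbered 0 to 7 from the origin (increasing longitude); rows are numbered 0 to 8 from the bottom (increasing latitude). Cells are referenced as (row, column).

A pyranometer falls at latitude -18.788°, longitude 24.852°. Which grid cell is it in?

(6, 5)

Column index: ⌊(24.852 − 22.188) / 0.466⌋ = ⌊5.717⌋ = 5
Row offset from origin: ⌊(-18.788 − -21.375) / 0.380⌋ = ⌊6.808⌋ = 6 → row 6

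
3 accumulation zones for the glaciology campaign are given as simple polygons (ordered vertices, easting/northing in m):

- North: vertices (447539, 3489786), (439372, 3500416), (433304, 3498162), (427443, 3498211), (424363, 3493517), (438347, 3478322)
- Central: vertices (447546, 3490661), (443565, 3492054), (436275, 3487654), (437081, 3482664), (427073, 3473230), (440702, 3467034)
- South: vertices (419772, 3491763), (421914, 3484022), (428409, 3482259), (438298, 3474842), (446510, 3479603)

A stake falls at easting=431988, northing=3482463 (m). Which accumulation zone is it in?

South

Cast a ray rightward from (431988, 3482463). For each polygon, the edges (by vertex number in listed order) whose endpoints lie on opposite sides of northing = 3482463, where each meets that height, and whether that is right or left of the point:
North: 5–6 at easting≈434536.0 (right), 6–1 at easting≈441667.3 (right) → 2 crossings.
Central: 4–5 at easting≈436867.8 (right), 6–1 at easting≈445171.3 (right) → 2 crossings.
South: 2–3 at easting≈427657.5 (left), 5–1 at easting≈440221.3 (right) → 1 crossing.
Only South has an odd count, so the point is inside South.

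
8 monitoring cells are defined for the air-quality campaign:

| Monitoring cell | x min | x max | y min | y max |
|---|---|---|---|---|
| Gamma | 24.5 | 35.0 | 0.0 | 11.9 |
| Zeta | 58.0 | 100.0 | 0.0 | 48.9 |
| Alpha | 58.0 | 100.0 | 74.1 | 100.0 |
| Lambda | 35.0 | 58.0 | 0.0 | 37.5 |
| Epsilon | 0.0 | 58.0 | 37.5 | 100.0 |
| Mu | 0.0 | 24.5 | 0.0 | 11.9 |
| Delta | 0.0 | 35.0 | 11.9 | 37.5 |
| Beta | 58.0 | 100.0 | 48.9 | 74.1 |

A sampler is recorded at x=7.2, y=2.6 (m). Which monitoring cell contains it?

Mu

The point has x = 7.2 and y = 2.6.
Only Mu satisfies 0.0 ≤ x ≤ 24.5 and 0.0 ≤ y ≤ 11.9.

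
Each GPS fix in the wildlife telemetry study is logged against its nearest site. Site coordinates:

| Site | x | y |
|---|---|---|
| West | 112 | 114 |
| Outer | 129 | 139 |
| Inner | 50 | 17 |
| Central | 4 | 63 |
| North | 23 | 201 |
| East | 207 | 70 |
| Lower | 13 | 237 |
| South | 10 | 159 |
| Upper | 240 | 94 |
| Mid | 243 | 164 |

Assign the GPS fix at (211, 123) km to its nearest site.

Upper

Squared distances to each site:
West: 9882.000; Outer: 6980.000; Inner: 37157.000; Central: 46449.000; North: 41428.000; East: 2825.000; Lower: 52200.000; South: 41697.000; Upper: 1682.000; Mid: 2705.000.
Minimum at Upper.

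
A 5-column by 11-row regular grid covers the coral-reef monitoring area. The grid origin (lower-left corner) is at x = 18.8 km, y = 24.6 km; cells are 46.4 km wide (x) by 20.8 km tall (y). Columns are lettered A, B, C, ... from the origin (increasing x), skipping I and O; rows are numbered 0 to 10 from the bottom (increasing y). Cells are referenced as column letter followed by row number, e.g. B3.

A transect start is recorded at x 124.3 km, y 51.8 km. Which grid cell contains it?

Column index: ⌊(124.3 − 18.8) / 46.4⌋ = ⌊2.274⌋ = 2 → column C
Row offset from origin: ⌊(51.8 − 24.6) / 20.8⌋ = ⌊1.308⌋ = 1 → row 1

C1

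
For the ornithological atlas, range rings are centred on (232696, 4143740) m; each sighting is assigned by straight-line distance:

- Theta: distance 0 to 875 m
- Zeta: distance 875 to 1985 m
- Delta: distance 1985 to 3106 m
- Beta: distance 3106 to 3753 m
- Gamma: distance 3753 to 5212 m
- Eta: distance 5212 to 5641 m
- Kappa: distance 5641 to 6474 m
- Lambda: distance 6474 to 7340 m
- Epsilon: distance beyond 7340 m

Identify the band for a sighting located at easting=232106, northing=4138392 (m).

Eta

Distance = √((232106−232696)² + (4138392−4143740)²) = √(348100.000 + 28601104.000) = 5380.446 m.
5212 ≤ 5380.446 < 5641 → Eta.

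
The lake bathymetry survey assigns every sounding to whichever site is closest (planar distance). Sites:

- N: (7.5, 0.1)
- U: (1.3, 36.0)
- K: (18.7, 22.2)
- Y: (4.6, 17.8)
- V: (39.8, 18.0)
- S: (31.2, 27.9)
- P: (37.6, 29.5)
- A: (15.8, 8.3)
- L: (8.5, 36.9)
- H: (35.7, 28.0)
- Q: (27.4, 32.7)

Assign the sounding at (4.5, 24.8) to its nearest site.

Y

Squared distances to each site:
N: 619.090; U: 135.680; K: 208.400; Y: 49.010; V: 1292.330; S: 722.500; P: 1117.700; A: 399.940; L: 162.410; H: 983.680; Q: 586.820.
Minimum at Y.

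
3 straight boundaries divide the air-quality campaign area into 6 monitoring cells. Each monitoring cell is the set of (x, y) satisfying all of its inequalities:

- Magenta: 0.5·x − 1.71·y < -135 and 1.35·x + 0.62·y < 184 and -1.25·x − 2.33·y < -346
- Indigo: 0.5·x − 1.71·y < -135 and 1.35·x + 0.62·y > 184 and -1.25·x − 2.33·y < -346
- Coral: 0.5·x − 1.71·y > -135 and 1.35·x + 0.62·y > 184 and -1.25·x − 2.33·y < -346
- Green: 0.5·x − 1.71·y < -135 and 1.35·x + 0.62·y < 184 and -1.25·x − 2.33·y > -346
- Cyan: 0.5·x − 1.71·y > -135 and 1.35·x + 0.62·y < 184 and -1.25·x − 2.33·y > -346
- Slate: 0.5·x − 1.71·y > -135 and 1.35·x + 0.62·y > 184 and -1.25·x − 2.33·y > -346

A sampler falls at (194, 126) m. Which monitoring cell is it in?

Coral

0.5·194 − 1.71·126 = -118.460, which is > -135
1.35·194 + 0.62·126 = 340.020, which is > 184
-1.25·194 − 2.33·126 = -536.080, which is < -346
This sign pattern matches Coral.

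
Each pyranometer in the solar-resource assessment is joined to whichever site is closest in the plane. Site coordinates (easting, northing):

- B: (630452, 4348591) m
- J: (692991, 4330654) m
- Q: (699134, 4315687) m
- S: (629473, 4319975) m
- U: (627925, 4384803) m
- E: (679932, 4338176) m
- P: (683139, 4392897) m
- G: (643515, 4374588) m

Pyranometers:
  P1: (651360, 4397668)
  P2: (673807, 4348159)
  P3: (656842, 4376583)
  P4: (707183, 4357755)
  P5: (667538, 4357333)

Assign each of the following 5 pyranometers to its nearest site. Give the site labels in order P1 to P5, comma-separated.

P1 → G (d²=594230425.00)
P2 → E (d²=137175914.00)
P3 → G (d²=181588954.00)
P4 → J (d²=935877065.00)
P5 → E (d²=520601885.00)

G, E, G, J, E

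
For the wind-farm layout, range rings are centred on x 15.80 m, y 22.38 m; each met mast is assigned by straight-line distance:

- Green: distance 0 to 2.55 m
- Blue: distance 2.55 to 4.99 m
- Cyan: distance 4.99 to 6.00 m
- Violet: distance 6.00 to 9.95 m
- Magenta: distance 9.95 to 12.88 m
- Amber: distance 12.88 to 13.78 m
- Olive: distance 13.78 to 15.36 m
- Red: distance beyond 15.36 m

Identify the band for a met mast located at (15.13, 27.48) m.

Distance = √((15.13−15.80)² + (27.48−22.38)²) = √(0.449 + 26.010) = 5.144 m.
4.99 ≤ 5.144 < 6.00 → Cyan.

Cyan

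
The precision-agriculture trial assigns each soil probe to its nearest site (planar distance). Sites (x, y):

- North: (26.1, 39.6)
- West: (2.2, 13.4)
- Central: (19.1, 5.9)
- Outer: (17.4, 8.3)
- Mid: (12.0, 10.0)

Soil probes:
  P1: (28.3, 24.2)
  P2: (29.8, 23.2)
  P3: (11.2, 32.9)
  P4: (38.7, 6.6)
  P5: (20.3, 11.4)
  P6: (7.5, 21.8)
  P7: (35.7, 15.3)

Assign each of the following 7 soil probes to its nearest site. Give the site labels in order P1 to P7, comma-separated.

North, North, North, Central, Outer, West, Central

P1 → North (d²=242.00)
P2 → North (d²=282.65)
P3 → North (d²=266.90)
P4 → Central (d²=384.65)
P5 → Outer (d²=18.02)
P6 → West (d²=98.65)
P7 → Central (d²=363.92)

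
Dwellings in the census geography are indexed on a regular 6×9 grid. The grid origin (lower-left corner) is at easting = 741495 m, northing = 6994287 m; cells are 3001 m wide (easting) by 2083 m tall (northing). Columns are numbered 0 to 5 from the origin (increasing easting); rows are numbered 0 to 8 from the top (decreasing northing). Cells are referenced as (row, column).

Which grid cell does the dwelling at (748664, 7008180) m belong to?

Column index: ⌊(748664 − 741495) / 3001⌋ = ⌊2.389⌋ = 2
Row offset from origin: ⌊(7008180 − 6994287) / 2083⌋ = ⌊6.670⌋ = 6 → row 2 (counted from top)

(2, 2)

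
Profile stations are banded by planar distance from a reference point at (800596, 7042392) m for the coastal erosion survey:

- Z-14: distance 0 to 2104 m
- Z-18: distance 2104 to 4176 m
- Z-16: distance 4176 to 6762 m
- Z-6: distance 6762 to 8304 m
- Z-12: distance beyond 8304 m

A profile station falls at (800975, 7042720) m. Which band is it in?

Z-14

Distance = √((800975−800596)² + (7042720−7042392)²) = √(143641.000 + 107584.000) = 501.224 m.
0 ≤ 501.224 < 2104 → Z-14.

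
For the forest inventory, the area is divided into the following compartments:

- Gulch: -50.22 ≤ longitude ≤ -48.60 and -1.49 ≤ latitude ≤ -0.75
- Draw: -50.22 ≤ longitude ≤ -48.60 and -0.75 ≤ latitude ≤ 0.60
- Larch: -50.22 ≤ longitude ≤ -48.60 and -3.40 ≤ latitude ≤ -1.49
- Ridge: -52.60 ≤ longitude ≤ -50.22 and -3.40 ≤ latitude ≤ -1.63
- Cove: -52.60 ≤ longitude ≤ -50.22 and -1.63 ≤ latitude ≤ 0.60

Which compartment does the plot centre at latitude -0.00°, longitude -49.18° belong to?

Draw

The point has longitude = -49.18 and latitude = -0.00.
Only Draw satisfies -50.22 ≤ longitude ≤ -48.60 and -0.75 ≤ latitude ≤ 0.60.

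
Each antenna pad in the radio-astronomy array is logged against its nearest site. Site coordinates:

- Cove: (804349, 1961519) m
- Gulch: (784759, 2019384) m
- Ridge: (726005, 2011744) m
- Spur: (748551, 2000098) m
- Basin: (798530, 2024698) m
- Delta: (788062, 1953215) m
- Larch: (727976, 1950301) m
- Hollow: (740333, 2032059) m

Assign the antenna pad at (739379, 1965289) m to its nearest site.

Larch

Squared distances to each site:
Cove: 4235313800.000; Gulch: 4985613425.000; Ridge: 2336930901.000; Spur: 1295792065.000; Basin: 7028270082.000; Delta: 2515815965.000; Larch: 354668553.000; Hollow: 4459143016.000.
Minimum at Larch.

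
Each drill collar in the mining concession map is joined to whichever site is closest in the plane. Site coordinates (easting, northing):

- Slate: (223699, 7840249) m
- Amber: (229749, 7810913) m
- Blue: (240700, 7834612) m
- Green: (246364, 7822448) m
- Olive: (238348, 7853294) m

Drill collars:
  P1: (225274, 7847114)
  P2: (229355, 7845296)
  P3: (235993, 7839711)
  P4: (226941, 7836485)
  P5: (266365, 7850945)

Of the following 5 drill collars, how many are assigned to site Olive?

1

P1 → Slate
P2 → Slate
P3 → Blue
P4 → Slate
P5 → Olive
1 of the 5 goes to Olive.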